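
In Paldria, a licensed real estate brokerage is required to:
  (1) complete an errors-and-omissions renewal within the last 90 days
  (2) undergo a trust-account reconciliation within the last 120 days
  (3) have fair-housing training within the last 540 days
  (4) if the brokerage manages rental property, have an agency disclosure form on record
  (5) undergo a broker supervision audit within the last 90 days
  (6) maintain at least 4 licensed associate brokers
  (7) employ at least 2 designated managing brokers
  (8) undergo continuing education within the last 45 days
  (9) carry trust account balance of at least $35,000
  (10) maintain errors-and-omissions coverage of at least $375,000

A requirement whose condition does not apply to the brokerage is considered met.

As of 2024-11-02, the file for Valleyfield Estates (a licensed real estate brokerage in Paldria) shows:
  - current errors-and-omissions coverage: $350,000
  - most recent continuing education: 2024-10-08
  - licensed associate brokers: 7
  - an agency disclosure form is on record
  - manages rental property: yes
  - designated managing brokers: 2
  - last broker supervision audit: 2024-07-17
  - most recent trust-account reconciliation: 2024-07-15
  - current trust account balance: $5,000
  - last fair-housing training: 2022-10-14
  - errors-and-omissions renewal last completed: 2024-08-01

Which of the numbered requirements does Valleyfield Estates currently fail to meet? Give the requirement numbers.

1, 3, 5, 9, 10

1. errors-and-omissions renewal 93 days ago vs limit 90 → not met
2. trust-account reconciliation 110 days ago vs limit 120 → met
3. fair-housing training 750 days ago vs limit 540 → not met
4. condition 'manages rental property' holds; agency disclosure form present → met
5. broker supervision audit 108 days ago vs limit 90 → not met
6. licensed associate brokers 7 ≥ 4 → met
7. designated managing brokers 2 ≥ 2 → met
8. continuing education 25 days ago vs limit 45 → met
9. trust account balance $5,000 < $35,000 → not met
10. errors-and-omissions coverage $350,000 < $375,000 → not met
Not met: 1, 3, 5, 9, 10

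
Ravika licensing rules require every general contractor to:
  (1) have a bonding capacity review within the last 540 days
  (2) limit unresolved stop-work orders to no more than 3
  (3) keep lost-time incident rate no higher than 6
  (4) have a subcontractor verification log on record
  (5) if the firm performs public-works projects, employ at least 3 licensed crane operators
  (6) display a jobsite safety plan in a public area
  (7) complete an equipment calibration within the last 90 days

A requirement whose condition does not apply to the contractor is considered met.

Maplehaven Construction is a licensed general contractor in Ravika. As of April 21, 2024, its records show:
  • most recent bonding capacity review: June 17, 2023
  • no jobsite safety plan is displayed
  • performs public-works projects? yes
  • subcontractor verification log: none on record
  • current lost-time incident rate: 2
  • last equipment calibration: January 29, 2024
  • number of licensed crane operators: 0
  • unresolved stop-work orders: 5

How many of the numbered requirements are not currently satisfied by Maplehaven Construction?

4

1. bonding capacity review 309 days ago vs limit 540 → met
2. unresolved stop-work orders 5 > 3 → not met
3. lost-time incident rate 2 ≤ 6 → met
4. subcontractor verification log absent → not met
5. condition 'performs public-works projects' holds; licensed crane operators 0 < 3 → not met
6. jobsite safety plan absent → not met
7. equipment calibration 83 days ago vs limit 90 → met
Not met: 4 of 7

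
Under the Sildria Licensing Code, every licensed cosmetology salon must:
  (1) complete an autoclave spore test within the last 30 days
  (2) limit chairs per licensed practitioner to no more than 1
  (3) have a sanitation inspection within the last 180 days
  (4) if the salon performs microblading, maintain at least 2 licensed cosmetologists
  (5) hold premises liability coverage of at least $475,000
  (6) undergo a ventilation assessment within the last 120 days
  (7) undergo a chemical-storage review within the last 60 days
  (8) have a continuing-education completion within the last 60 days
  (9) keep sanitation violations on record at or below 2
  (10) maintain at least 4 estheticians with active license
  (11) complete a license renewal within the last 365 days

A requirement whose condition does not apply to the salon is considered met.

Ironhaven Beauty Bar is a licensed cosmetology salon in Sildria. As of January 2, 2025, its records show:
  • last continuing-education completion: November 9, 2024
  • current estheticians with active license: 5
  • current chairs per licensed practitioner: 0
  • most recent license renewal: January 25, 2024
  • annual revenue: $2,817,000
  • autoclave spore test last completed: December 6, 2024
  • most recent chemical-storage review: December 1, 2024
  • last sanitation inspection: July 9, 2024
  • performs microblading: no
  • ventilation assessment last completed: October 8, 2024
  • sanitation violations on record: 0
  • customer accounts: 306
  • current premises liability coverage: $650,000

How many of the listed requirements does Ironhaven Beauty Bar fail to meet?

1. autoclave spore test 27 days ago vs limit 30 → met
2. chairs per licensed practitioner 0 ≤ 1 → met
3. sanitation inspection 177 days ago vs limit 180 → met
4. condition 'performs microblading' does not hold → requirement n/a → met
5. premises liability coverage $650,000 ≥ $475,000 → met
6. ventilation assessment 86 days ago vs limit 120 → met
7. chemical-storage review 32 days ago vs limit 60 → met
8. continuing-education completion 54 days ago vs limit 60 → met
9. sanitation violations on record 0 ≤ 2 → met
10. estheticians with active license 5 ≥ 4 → met
11. license renewal 343 days ago vs limit 365 → met
Not met: 0 of 11

0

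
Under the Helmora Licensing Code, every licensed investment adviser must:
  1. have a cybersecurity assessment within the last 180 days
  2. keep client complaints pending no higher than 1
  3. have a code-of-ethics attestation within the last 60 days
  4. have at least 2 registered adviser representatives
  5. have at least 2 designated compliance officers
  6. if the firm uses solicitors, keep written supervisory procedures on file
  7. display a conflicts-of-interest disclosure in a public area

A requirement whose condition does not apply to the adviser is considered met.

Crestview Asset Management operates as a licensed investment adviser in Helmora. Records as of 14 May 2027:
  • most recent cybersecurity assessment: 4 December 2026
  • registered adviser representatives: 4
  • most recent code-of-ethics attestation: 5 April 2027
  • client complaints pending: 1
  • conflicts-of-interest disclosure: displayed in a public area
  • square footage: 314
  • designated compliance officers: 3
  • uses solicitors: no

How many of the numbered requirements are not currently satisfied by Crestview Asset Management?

0

1. cybersecurity assessment 161 days ago vs limit 180 → met
2. client complaints pending 1 ≤ 1 → met
3. code-of-ethics attestation 39 days ago vs limit 60 → met
4. registered adviser representatives 4 ≥ 2 → met
5. designated compliance officers 3 ≥ 2 → met
6. condition 'uses solicitors' does not hold → requirement n/a → met
7. conflicts-of-interest disclosure present → met
Not met: 0 of 7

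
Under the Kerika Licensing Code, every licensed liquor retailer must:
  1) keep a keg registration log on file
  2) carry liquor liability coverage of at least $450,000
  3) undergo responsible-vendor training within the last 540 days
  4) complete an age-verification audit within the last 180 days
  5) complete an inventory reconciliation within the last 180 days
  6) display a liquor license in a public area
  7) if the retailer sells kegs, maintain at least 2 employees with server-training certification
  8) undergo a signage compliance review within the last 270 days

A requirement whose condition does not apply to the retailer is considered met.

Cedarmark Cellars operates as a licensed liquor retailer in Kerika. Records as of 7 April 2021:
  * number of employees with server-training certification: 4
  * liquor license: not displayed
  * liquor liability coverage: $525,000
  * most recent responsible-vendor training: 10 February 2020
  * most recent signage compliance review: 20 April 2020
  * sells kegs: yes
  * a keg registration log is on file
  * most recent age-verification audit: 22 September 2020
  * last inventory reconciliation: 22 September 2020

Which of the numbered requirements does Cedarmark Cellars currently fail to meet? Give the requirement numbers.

4, 5, 6, 8

1. keg registration log present → met
2. liquor liability coverage $525,000 ≥ $450,000 → met
3. responsible-vendor training 422 days ago vs limit 540 → met
4. age-verification audit 197 days ago vs limit 180 → not met
5. inventory reconciliation 197 days ago vs limit 180 → not met
6. liquor license absent → not met
7. condition 'sells kegs' holds; employees with server-training certification 4 ≥ 2 → met
8. signage compliance review 352 days ago vs limit 270 → not met
Not met: 4, 5, 6, 8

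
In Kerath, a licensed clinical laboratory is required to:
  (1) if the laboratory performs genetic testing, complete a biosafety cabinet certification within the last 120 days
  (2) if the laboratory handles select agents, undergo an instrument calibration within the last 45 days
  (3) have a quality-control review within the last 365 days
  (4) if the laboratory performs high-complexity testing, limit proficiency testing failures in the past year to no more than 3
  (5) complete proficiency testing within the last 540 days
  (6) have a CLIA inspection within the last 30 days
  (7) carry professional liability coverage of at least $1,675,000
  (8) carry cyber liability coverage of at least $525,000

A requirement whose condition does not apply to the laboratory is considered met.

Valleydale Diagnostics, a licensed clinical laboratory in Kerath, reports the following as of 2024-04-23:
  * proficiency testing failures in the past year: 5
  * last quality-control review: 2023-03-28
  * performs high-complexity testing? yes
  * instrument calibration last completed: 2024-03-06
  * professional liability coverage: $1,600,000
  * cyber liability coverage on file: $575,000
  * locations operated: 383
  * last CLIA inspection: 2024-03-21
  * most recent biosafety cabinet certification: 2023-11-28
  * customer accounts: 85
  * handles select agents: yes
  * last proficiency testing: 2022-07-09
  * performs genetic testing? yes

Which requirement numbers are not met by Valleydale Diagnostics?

1, 2, 3, 4, 5, 6, 7

1. condition 'performs genetic testing' holds; biosafety cabinet certification 147 days ago vs limit 120 → not met
2. condition 'handles select agents' holds; instrument calibration 48 days ago vs limit 45 → not met
3. quality-control review 392 days ago vs limit 365 → not met
4. condition 'performs high-complexity testing' holds; proficiency testing failures in the past year 5 > 3 → not met
5. proficiency testing 654 days ago vs limit 540 → not met
6. CLIA inspection 33 days ago vs limit 30 → not met
7. professional liability coverage $1,600,000 < $1,675,000 → not met
8. cyber liability coverage $575,000 ≥ $525,000 → met
Not met: 1, 2, 3, 4, 5, 6, 7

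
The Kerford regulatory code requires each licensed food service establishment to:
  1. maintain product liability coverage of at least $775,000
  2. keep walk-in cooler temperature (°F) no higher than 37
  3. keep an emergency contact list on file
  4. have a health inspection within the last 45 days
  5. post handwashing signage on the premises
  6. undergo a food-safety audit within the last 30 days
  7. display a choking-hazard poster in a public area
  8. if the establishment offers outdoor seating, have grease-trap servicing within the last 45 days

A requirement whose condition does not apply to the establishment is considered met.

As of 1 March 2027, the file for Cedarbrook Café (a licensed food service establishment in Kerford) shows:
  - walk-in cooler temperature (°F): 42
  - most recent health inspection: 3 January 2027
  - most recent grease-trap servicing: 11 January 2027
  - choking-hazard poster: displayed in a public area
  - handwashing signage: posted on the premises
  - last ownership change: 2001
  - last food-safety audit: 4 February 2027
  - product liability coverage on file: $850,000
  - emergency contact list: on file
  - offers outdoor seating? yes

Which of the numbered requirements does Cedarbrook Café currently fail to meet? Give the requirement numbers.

2, 4, 8

1. product liability coverage $850,000 ≥ $775,000 → met
2. walk-in cooler temperature (°F) 42 > 37 → not met
3. emergency contact list present → met
4. health inspection 57 days ago vs limit 45 → not met
5. handwashing signage present → met
6. food-safety audit 25 days ago vs limit 30 → met
7. choking-hazard poster present → met
8. condition 'offers outdoor seating' holds; grease-trap servicing 49 days ago vs limit 45 → not met
Not met: 2, 4, 8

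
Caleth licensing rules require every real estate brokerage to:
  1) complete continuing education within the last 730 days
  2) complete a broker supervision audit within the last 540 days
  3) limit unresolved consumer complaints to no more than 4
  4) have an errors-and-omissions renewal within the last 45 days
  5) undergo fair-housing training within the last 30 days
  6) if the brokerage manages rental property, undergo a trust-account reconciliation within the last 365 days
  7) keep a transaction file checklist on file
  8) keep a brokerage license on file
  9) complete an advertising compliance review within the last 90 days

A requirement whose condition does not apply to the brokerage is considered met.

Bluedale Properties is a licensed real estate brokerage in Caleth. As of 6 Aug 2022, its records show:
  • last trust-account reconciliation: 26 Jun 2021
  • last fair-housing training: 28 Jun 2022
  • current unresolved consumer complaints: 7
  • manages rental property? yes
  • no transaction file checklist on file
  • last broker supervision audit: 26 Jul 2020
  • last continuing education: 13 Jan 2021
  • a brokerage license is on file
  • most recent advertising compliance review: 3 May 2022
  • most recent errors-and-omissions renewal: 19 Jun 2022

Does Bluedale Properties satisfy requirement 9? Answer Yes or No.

9. advertising compliance review 95 days ago vs limit 90 → not met

No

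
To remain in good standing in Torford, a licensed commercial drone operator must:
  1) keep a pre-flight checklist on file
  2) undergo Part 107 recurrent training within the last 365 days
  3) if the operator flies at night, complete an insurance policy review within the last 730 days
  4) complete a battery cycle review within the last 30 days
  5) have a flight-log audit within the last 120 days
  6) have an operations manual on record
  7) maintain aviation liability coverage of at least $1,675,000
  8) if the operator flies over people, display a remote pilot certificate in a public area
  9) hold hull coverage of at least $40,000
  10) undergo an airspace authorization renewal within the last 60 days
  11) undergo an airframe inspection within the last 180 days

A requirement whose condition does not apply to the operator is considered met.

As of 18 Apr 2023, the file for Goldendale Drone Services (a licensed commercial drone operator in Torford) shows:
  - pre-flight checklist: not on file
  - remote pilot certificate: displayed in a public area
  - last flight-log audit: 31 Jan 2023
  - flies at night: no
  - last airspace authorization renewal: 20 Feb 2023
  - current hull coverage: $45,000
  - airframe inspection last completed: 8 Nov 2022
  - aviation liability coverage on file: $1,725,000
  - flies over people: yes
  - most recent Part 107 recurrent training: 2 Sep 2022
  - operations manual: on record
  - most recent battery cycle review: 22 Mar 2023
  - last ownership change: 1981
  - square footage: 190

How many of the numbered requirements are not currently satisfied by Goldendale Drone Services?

1. pre-flight checklist absent → not met
2. Part 107 recurrent training 228 days ago vs limit 365 → met
3. condition 'flies at night' does not hold → requirement n/a → met
4. battery cycle review 27 days ago vs limit 30 → met
5. flight-log audit 77 days ago vs limit 120 → met
6. operations manual present → met
7. aviation liability coverage $1,725,000 ≥ $1,675,000 → met
8. condition 'flies over people' holds; remote pilot certificate present → met
9. hull coverage $45,000 ≥ $40,000 → met
10. airspace authorization renewal 57 days ago vs limit 60 → met
11. airframe inspection 161 days ago vs limit 180 → met
Not met: 1 of 11

1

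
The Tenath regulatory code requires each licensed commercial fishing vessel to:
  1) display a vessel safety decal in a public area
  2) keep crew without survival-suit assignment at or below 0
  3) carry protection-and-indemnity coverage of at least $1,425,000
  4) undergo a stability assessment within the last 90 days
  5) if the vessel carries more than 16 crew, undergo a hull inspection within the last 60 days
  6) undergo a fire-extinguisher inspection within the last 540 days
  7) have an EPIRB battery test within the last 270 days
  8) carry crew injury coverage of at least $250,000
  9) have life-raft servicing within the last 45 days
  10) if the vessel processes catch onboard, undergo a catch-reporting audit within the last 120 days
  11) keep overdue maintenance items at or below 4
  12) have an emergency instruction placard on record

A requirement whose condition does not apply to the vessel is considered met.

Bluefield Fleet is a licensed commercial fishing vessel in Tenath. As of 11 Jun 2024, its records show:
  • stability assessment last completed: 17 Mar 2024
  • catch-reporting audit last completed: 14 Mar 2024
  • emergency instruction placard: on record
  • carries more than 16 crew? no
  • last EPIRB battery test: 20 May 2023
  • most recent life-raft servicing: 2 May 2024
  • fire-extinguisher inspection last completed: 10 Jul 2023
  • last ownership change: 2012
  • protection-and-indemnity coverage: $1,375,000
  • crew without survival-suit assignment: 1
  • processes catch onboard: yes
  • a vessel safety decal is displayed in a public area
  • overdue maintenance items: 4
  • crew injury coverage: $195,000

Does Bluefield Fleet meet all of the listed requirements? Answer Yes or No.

No

1. vessel safety decal present → met
2. crew without survival-suit assignment 1 > 0 → not met
3. protection-and-indemnity coverage $1,375,000 < $1,425,000 → not met
4. stability assessment 86 days ago vs limit 90 → met
5. condition 'carries more than 16 crew' does not hold → requirement n/a → met
6. fire-extinguisher inspection 337 days ago vs limit 540 → met
7. EPIRB battery test 388 days ago vs limit 270 → not met
8. crew injury coverage $195,000 < $250,000 → not met
9. life-raft servicing 40 days ago vs limit 45 → met
10. condition 'processes catch onboard' holds; catch-reporting audit 89 days ago vs limit 120 → met
11. overdue maintenance items 4 ≤ 4 → met
12. emergency instruction placard present → met
Not met: 2, 3, 7, 8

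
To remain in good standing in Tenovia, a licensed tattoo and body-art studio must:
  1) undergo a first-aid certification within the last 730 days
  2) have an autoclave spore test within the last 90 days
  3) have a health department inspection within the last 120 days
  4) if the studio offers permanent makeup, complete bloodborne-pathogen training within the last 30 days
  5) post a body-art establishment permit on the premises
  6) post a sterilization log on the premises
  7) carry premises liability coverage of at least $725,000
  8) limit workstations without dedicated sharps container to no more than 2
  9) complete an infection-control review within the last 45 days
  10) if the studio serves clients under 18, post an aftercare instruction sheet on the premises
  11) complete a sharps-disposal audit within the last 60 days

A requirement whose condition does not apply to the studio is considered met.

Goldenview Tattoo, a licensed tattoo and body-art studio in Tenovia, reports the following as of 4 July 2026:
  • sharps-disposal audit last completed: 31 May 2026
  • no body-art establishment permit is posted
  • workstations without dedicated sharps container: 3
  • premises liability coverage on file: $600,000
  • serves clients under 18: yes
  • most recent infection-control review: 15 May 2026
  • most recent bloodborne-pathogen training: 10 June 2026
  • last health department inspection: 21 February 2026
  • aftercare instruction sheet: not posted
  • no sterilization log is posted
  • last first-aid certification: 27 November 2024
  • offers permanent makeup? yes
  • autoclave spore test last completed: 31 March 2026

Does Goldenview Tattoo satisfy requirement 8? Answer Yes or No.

No

8. workstations without dedicated sharps container 3 > 2 → not met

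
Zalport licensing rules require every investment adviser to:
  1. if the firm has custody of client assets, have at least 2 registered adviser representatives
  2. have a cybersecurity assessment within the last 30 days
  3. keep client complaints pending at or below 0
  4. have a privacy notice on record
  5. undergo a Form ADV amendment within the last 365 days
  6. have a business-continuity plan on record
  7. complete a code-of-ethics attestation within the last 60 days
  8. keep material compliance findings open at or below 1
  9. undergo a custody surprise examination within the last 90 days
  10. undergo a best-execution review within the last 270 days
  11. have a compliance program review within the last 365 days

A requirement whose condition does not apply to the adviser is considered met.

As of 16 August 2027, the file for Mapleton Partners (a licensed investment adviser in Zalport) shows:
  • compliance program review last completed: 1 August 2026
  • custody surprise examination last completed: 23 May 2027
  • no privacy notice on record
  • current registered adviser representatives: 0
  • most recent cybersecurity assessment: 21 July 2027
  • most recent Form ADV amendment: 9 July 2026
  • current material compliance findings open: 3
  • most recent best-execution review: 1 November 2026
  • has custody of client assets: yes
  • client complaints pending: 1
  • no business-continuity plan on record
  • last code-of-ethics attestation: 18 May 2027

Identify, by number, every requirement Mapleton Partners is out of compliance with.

1. condition 'has custody of client assets' holds; registered adviser representatives 0 < 2 → not met
2. cybersecurity assessment 26 days ago vs limit 30 → met
3. client complaints pending 1 > 0 → not met
4. privacy notice absent → not met
5. Form ADV amendment 403 days ago vs limit 365 → not met
6. business-continuity plan absent → not met
7. code-of-ethics attestation 90 days ago vs limit 60 → not met
8. material compliance findings open 3 > 1 → not met
9. custody surprise examination 85 days ago vs limit 90 → met
10. best-execution review 288 days ago vs limit 270 → not met
11. compliance program review 380 days ago vs limit 365 → not met
Not met: 1, 3, 4, 5, 6, 7, 8, 10, 11

1, 3, 4, 5, 6, 7, 8, 10, 11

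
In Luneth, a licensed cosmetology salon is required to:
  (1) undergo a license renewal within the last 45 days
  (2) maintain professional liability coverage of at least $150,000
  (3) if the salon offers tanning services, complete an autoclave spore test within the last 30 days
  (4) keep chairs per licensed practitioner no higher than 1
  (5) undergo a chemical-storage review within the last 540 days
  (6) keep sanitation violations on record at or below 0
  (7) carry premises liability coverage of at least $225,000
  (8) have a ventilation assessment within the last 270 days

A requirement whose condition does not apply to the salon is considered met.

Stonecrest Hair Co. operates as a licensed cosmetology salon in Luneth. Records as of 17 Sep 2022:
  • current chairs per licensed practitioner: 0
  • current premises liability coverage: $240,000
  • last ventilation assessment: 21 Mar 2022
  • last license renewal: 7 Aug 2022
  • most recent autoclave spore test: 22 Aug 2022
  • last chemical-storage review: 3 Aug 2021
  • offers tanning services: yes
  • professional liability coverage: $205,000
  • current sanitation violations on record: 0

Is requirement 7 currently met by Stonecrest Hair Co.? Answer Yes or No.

7. premises liability coverage $240,000 ≥ $225,000 → met

Yes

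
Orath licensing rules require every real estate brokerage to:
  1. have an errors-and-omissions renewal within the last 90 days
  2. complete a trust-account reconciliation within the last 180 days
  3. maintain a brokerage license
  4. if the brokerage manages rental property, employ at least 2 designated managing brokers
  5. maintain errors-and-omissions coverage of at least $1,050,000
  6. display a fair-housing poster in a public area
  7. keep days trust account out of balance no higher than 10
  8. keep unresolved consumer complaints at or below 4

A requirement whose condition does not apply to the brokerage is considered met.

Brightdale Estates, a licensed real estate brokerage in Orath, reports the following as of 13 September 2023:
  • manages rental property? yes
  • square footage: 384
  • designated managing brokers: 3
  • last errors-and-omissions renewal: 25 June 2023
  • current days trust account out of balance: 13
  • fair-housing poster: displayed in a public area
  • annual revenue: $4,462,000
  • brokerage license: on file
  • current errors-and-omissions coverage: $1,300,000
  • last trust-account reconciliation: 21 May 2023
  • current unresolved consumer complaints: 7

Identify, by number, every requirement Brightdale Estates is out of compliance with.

7, 8

1. errors-and-omissions renewal 80 days ago vs limit 90 → met
2. trust-account reconciliation 115 days ago vs limit 180 → met
3. brokerage license present → met
4. condition 'manages rental property' holds; designated managing brokers 3 ≥ 2 → met
5. errors-and-omissions coverage $1,300,000 ≥ $1,050,000 → met
6. fair-housing poster present → met
7. days trust account out of balance 13 > 10 → not met
8. unresolved consumer complaints 7 > 4 → not met
Not met: 7, 8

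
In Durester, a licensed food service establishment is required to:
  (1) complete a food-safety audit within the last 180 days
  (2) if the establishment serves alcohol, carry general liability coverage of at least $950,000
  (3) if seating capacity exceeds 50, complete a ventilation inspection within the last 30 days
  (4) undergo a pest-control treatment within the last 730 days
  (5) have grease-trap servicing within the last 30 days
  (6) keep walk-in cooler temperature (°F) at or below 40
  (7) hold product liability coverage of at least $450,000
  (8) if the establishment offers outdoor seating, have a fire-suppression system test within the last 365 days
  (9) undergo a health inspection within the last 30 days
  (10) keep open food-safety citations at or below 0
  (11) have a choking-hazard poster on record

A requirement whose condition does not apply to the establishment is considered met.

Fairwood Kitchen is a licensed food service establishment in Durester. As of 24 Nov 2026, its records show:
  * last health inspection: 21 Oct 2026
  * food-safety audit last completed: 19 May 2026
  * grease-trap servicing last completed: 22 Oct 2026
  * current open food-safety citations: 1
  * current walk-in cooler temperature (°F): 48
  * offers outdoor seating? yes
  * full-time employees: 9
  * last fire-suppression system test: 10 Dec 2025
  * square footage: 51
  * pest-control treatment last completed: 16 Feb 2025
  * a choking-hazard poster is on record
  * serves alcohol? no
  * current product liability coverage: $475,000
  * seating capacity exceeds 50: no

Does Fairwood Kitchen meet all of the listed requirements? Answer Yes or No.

1. food-safety audit 189 days ago vs limit 180 → not met
2. condition 'serves alcohol' does not hold → requirement n/a → met
3. condition 'seating capacity exceeds 50' does not hold → requirement n/a → met
4. pest-control treatment 646 days ago vs limit 730 → met
5. grease-trap servicing 33 days ago vs limit 30 → not met
6. walk-in cooler temperature (°F) 48 > 40 → not met
7. product liability coverage $475,000 ≥ $450,000 → met
8. condition 'offers outdoor seating' holds; fire-suppression system test 349 days ago vs limit 365 → met
9. health inspection 34 days ago vs limit 30 → not met
10. open food-safety citations 1 > 0 → not met
11. choking-hazard poster present → met
Not met: 1, 5, 6, 9, 10

No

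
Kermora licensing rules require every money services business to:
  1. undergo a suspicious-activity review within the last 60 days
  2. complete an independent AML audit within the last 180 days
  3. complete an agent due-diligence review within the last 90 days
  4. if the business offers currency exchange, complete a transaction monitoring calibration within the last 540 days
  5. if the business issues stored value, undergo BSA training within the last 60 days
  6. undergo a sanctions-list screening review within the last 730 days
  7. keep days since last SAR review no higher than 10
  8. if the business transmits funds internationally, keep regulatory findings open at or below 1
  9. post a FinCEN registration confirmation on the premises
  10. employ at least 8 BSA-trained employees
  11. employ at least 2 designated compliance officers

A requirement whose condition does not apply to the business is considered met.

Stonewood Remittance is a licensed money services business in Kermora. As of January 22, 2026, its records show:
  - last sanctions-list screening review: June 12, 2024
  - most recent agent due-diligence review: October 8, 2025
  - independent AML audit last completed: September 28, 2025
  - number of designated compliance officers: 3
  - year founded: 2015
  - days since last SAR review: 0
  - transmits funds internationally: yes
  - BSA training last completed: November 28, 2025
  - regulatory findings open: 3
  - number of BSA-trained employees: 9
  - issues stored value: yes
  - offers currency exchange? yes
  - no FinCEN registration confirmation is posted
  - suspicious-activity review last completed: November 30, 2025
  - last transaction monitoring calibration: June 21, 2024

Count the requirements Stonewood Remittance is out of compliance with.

4

1. suspicious-activity review 53 days ago vs limit 60 → met
2. independent AML audit 116 days ago vs limit 180 → met
3. agent due-diligence review 106 days ago vs limit 90 → not met
4. condition 'offers currency exchange' holds; transaction monitoring calibration 580 days ago vs limit 540 → not met
5. condition 'issues stored value' holds; BSA training 55 days ago vs limit 60 → met
6. sanctions-list screening review 589 days ago vs limit 730 → met
7. days since last SAR review 0 ≤ 10 → met
8. condition 'transmits funds internationally' holds; regulatory findings open 3 > 1 → not met
9. FinCEN registration confirmation absent → not met
10. BSA-trained employees 9 ≥ 8 → met
11. designated compliance officers 3 ≥ 2 → met
Not met: 4 of 11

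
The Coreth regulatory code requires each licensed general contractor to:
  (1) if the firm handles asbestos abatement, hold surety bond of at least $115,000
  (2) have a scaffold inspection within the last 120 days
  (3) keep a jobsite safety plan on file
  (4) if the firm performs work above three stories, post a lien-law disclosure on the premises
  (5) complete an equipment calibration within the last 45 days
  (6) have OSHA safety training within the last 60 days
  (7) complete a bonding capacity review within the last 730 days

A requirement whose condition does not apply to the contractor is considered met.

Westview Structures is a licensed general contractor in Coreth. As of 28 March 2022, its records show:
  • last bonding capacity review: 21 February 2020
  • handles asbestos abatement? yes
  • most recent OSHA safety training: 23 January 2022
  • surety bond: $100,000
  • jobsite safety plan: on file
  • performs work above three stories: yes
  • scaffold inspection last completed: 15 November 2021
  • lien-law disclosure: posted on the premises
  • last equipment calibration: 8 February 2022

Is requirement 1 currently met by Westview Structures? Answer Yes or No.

No

1. condition 'handles asbestos abatement' holds; surety bond $100,000 < $115,000 → not met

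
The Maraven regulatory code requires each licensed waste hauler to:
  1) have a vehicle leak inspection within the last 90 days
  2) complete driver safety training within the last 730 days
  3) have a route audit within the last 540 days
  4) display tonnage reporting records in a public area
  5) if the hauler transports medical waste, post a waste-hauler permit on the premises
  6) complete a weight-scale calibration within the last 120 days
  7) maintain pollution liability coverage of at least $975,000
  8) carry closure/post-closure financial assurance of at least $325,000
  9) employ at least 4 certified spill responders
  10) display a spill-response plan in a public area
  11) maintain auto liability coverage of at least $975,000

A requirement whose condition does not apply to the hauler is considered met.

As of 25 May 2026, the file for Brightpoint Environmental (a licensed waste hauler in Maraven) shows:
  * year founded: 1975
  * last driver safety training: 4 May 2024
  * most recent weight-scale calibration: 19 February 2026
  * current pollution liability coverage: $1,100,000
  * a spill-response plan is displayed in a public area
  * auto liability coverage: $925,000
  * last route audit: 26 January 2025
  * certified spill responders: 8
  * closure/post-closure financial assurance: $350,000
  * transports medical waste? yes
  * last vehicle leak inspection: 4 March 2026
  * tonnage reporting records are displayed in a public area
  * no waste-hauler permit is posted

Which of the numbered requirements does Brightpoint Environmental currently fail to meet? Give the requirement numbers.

1. vehicle leak inspection 82 days ago vs limit 90 → met
2. driver safety training 751 days ago vs limit 730 → not met
3. route audit 484 days ago vs limit 540 → met
4. tonnage reporting records present → met
5. condition 'transports medical waste' holds; waste-hauler permit absent → not met
6. weight-scale calibration 95 days ago vs limit 120 → met
7. pollution liability coverage $1,100,000 ≥ $975,000 → met
8. closure/post-closure financial assurance $350,000 ≥ $325,000 → met
9. certified spill responders 8 ≥ 4 → met
10. spill-response plan present → met
11. auto liability coverage $925,000 < $975,000 → not met
Not met: 2, 5, 11

2, 5, 11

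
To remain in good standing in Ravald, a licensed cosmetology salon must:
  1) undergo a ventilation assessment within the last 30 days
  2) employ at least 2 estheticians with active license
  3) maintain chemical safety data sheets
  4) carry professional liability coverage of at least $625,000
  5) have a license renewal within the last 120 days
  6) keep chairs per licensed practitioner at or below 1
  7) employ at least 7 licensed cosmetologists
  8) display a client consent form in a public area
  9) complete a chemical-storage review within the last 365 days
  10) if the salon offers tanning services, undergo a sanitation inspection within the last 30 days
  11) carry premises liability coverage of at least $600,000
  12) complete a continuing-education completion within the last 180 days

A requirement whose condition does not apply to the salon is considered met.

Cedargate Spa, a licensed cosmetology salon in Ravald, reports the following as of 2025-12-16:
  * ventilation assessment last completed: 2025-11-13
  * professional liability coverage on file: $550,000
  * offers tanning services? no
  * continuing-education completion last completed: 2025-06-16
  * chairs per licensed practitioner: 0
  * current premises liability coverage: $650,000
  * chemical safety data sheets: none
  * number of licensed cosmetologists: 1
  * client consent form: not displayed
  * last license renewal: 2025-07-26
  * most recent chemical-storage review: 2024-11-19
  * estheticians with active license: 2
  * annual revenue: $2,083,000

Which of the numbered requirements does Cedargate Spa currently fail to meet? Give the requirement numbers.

1, 3, 4, 5, 7, 8, 9, 12

1. ventilation assessment 33 days ago vs limit 30 → not met
2. estheticians with active license 2 ≥ 2 → met
3. chemical safety data sheets absent → not met
4. professional liability coverage $550,000 < $625,000 → not met
5. license renewal 143 days ago vs limit 120 → not met
6. chairs per licensed practitioner 0 ≤ 1 → met
7. licensed cosmetologists 1 < 7 → not met
8. client consent form absent → not met
9. chemical-storage review 392 days ago vs limit 365 → not met
10. condition 'offers tanning services' does not hold → requirement n/a → met
11. premises liability coverage $650,000 ≥ $600,000 → met
12. continuing-education completion 183 days ago vs limit 180 → not met
Not met: 1, 3, 4, 5, 7, 8, 9, 12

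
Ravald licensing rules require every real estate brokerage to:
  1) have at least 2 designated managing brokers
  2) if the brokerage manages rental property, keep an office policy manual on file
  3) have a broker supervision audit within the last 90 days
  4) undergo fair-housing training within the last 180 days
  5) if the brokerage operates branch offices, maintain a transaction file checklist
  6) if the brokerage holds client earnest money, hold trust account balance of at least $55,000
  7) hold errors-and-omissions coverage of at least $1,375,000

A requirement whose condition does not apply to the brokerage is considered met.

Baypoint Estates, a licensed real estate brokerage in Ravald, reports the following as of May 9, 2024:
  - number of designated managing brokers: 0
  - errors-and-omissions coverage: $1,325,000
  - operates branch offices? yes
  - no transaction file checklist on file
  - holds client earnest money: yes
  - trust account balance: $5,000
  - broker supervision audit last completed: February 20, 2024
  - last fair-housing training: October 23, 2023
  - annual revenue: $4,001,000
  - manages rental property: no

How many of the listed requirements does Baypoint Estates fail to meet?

1. designated managing brokers 0 < 2 → not met
2. condition 'manages rental property' does not hold → requirement n/a → met
3. broker supervision audit 79 days ago vs limit 90 → met
4. fair-housing training 199 days ago vs limit 180 → not met
5. condition 'operates branch offices' holds; transaction file checklist absent → not met
6. condition 'holds client earnest money' holds; trust account balance $5,000 < $55,000 → not met
7. errors-and-omissions coverage $1,325,000 < $1,375,000 → not met
Not met: 5 of 7

5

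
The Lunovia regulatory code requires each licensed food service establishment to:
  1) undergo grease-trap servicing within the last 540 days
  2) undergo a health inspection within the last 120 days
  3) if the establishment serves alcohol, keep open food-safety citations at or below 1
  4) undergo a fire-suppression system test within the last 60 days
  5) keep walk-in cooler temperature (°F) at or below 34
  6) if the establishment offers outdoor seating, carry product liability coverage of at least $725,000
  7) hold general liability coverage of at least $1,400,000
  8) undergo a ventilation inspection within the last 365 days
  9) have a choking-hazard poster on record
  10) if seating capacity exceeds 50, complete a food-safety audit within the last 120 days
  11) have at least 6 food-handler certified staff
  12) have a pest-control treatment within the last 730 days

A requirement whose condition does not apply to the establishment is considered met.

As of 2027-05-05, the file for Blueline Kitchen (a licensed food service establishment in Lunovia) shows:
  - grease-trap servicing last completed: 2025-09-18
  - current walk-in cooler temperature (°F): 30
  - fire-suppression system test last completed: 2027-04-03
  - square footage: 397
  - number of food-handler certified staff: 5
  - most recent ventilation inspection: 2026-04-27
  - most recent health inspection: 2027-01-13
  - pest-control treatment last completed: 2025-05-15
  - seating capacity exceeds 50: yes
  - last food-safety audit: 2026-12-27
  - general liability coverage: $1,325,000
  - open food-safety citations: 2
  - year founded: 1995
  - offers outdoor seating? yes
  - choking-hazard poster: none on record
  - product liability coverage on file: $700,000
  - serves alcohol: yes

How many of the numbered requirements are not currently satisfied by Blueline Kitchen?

1. grease-trap servicing 594 days ago vs limit 540 → not met
2. health inspection 112 days ago vs limit 120 → met
3. condition 'serves alcohol' holds; open food-safety citations 2 > 1 → not met
4. fire-suppression system test 32 days ago vs limit 60 → met
5. walk-in cooler temperature (°F) 30 ≤ 34 → met
6. condition 'offers outdoor seating' holds; product liability coverage $700,000 < $725,000 → not met
7. general liability coverage $1,325,000 < $1,400,000 → not met
8. ventilation inspection 373 days ago vs limit 365 → not met
9. choking-hazard poster absent → not met
10. condition 'seating capacity exceeds 50' holds; food-safety audit 129 days ago vs limit 120 → not met
11. food-handler certified staff 5 < 6 → not met
12. pest-control treatment 720 days ago vs limit 730 → met
Not met: 8 of 12

8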